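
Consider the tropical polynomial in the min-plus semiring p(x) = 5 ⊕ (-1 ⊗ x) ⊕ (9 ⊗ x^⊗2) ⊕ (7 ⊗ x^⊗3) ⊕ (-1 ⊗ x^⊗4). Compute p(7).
p(7) = 5

A tropical monomial a ⊗ x^⊗i evaluates to a + i · x. Evaluating each term at x = 7:
  Term 0 contributes 5 + 0 · 7 = 5
  Term 1 contributes -1 + 1 · 7 = 6
  Term 2 contributes 9 + 2 · 7 = 23
  Term 3 contributes 7 + 3 · 7 = 28
  Term 4 contributes -1 + 4 · 7 = 27
p(7) = ⊕ of these = min[5, 6, 23, 28, 27] = 5.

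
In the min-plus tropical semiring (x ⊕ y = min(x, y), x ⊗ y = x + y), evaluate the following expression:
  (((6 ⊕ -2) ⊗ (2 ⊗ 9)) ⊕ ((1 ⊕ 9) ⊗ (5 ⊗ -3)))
(((6 ⊕ -2) ⊗ (2 ⊗ 9)) ⊕ ((1 ⊕ 9) ⊗ (5 ⊗ -3))) = 3

Expand innermost to outermost. Recall ⊕ takes the minimum of its arguments and ⊗ takes their sum. Working out the expression (((6 ⊕ -2) ⊗ (2 ⊗ 9)) ⊕ ((1 ⊕ 9) ⊗ (5 ⊗ -3))) gives 3.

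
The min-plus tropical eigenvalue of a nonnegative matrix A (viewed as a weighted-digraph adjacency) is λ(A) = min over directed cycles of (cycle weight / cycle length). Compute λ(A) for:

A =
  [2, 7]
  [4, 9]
λ(A) = 2

Enumerate directed cycles and compute their means (weight / length). Sample:
  cycle 0 → 0: weight = 2, length = 1, mean = 2/1 ≈ 2.000
  cycle 1 → 1: weight = 9, length = 1, mean = 9/1 ≈ 9.000
  cycle 0 → 1 → 0: weight = 11, length = 2, mean = 11/2 ≈ 5.500
  cycle 1 → 0 → 1: weight = 11, length = 2, mean = 11/2 ≈ 5.500
Minimum mean = 2.000, attained e.g. along the cycle 0 → 0 with weight 2 and length 1. So λ(A) = 2/1 = 2.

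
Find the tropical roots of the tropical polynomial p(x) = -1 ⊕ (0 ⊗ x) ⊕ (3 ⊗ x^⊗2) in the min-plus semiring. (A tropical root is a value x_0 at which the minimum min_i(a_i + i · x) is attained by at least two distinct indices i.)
Roots: {-3, -1}

Each tropical root is a break point of the lower envelope of the lines y = a_i + i · x (there are 3 lines, with slopes 0, 1, ..., 2). Only the lines that attain the minimum somewhere contribute to roots; other lines are dominated. Here the surviving (envelope) indices are i = 2, i = 1, i = 0.
Intersections between consecutive envelope lines give the roots: for adjacent envelope indices i < j the intersection is x = (a_i − a_j) / (j − i). Reading off the sorted break points: {-3, -1}.
Verification: at each break x_0, at least two indices attain the minimum of min_i(a_i + i · x_0).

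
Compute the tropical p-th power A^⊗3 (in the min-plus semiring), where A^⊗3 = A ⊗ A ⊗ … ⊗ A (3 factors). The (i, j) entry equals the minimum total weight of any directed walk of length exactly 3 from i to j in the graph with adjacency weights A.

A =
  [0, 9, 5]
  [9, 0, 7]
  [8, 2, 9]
A^⊗3 =
  [0, 7, 5]
  [9, 0, 7]
  [8, 2, 9]

Each entry (A^⊗3)_ij equals the minimum over all length-3 walks i = v_0 → v_1 → … → v_3 = j of Σ_t A[v_t][v_{t+1}]. For example, for (i, j) = (0, 2) we minimise over 9 possible intermediate vertex sequences; the minimum is 5, attained along the walk 0 → 0 → 0 → 2.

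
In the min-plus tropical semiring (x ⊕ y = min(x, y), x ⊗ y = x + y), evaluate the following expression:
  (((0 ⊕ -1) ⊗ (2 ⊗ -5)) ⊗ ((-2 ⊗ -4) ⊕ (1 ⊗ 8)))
(((0 ⊕ -1) ⊗ (2 ⊗ -5)) ⊗ ((-2 ⊗ -4) ⊕ (1 ⊗ 8))) = -10

Expand innermost to outermost. Recall ⊕ takes the minimum of its arguments and ⊗ takes their sum. Working out the expression (((0 ⊕ -1) ⊗ (2 ⊗ -5)) ⊗ ((-2 ⊗ -4) ⊕ (1 ⊗ 8))) gives -10.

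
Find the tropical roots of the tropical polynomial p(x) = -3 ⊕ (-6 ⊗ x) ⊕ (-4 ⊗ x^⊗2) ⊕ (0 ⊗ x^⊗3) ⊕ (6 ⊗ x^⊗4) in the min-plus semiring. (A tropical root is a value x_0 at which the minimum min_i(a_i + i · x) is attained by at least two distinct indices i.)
Roots: {-6, -4, -2, 3}

Each tropical root is a break point of the lower envelope of the lines y = a_i + i · x (there are 5 lines, with slopes 0, 1, ..., 4). Only the lines that attain the minimum somewhere contribute to roots; other lines are dominated. Here the surviving (envelope) indices are i = 4, i = 3, i = 2, i = 1, i = 0.
Intersections between consecutive envelope lines give the roots: for adjacent envelope indices i < j the intersection is x = (a_i − a_j) / (j − i). Reading off the sorted break points: {-6, -4, -2, 3}.
Verification: at each break x_0, at least two indices attain the minimum of min_i(a_i + i · x_0).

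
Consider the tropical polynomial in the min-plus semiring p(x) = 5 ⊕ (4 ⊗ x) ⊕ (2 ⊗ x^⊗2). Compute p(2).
p(2) = 5

A tropical monomial a ⊗ x^⊗i evaluates to a + i · x. Evaluating each term at x = 2:
  Term 0 contributes 5 + 0 · 2 = 5
  Term 1 contributes 4 + 1 · 2 = 6
  Term 2 contributes 2 + 2 · 2 = 6
p(2) = ⊕ of these = min[5, 6, 6] = 5.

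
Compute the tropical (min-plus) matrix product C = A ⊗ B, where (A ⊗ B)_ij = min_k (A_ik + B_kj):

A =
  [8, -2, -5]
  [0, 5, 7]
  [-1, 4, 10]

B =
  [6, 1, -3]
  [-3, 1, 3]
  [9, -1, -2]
A ⊗ B =
  [-5, -6, -7]
  [2, 1, -3]
  [1, 0, -4]

Apply the min-plus product entry-by-entry:
  C[0][0] = min over k of (A[0][0] + B[0][0] = 8 + 6 = 14, A[0][1] + B[1][0] = -2 + -3 = -5, A[0][2] + B[2][0] = -5 + 9 = 4) = -5 (attained at k = 1)
  C[0][1] = min over k of (A[0][0] + B[0][1] = 8 + 1 = 9, A[0][1] + B[1][1] = -2 + 1 = -1, A[0][2] + B[2][1] = -5 + -1 = -6) = -6 (attained at k = 2)
  C[0][2] = min over k of (A[0][0] + B[0][2] = 8 + -3 = 5, A[0][1] + B[1][2] = -2 + 3 = 1, A[0][2] + B[2][2] = -5 + -2 = -7) = -7 (attained at k = 2)
  C[1][0] = min over k of (A[1][0] + B[0][0] = 0 + 6 = 6, A[1][1] + B[1][0] = 5 + -3 = 2, A[1][2] + B[2][0] = 7 + 9 = 16) = 2 (attained at k = 1)
  C[1][1] = min over k of (A[1][0] + B[0][1] = 0 + 1 = 1, A[1][1] + B[1][1] = 5 + 1 = 6, A[1][2] + B[2][1] = 7 + -1 = 6) = 1 (attained at k = 0)
  C[1][2] = min over k of (A[1][0] + B[0][2] = 0 + -3 = -3, A[1][1] + B[1][2] = 5 + 3 = 8, A[1][2] + B[2][2] = 7 + -2 = 5) = -3 (attained at k = 0)
  C[2][0] = min over k of (A[2][0] + B[0][0] = -1 + 6 = 5, A[2][1] + B[1][0] = 4 + -3 = 1, A[2][2] + B[2][0] = 10 + 9 = 19) = 1 (attained at k = 1)
  C[2][1] = min over k of (A[2][0] + B[0][1] = -1 + 1 = 0, A[2][1] + B[1][1] = 4 + 1 = 5, A[2][2] + B[2][1] = 10 + -1 = 9) = 0 (attained at k = 0)
  C[2][2] = min over k of (A[2][0] + B[0][2] = -1 + -3 = -4, A[2][1] + B[1][2] = 4 + 3 = 7, A[2][2] + B[2][2] = 10 + -2 = 8) = -4 (attained at k = 0)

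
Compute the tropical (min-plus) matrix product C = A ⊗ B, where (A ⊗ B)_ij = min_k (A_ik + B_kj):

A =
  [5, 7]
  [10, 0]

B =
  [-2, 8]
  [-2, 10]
A ⊗ B =
  [3, 13]
  [-2, 10]

Apply the min-plus product entry-by-entry:
  C[0][0] = min over k of (A[0][0] + B[0][0] = 5 + -2 = 3, A[0][1] + B[1][0] = 7 + -2 = 5) = 3 (attained at k = 0)
  C[0][1] = min over k of (A[0][0] + B[0][1] = 5 + 8 = 13, A[0][1] + B[1][1] = 7 + 10 = 17) = 13 (attained at k = 0)
  C[1][0] = min over k of (A[1][0] + B[0][0] = 10 + -2 = 8, A[1][1] + B[1][0] = 0 + -2 = -2) = -2 (attained at k = 1)
  C[1][1] = min over k of (A[1][0] + B[0][1] = 10 + 8 = 18, A[1][1] + B[1][1] = 0 + 10 = 10) = 10 (attained at k = 1)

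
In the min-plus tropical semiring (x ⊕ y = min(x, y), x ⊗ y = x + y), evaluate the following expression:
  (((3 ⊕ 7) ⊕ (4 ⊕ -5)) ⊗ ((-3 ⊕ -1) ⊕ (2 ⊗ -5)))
(((3 ⊕ 7) ⊕ (4 ⊕ -5)) ⊗ ((-3 ⊕ -1) ⊕ (2 ⊗ -5))) = -8

Expand innermost to outermost. Recall ⊕ takes the minimum of its arguments and ⊗ takes their sum. Working out the expression (((3 ⊕ 7) ⊕ (4 ⊕ -5)) ⊗ ((-3 ⊕ -1) ⊕ (2 ⊗ -5))) gives -8.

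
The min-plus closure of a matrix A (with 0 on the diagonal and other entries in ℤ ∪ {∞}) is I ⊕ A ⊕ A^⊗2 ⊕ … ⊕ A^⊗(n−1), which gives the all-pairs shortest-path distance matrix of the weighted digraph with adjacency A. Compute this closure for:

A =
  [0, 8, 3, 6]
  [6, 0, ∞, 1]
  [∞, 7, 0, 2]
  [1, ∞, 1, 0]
Closure =
  [0, 8, 3, 5]
  [2, 0, 2, 1]
  [3, 7, 0, 2]
  [1, 8, 1, 0]

This is the Floyd-Warshall all-pairs shortest-path computation. For each intermediate vertex k = 0, 1, …, 3, update dist[i][j] ← min(dist[i][j], dist[i][k] + dist[k][j]). The final matrix gives, for each (i, j), the minimum total weight of any directed path from i to j (possibly empty when i = j).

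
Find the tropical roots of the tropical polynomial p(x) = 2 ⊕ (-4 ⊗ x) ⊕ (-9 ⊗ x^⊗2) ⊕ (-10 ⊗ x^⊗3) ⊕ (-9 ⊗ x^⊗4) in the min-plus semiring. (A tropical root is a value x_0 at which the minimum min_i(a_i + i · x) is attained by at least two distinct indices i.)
Roots: {-1, 1, 5, 6}

Each tropical root is a break point of the lower envelope of the lines y = a_i + i · x (there are 5 lines, with slopes 0, 1, ..., 4). Only the lines that attain the minimum somewhere contribute to roots; other lines are dominated. Here the surviving (envelope) indices are i = 4, i = 3, i = 2, i = 1, i = 0.
Intersections between consecutive envelope lines give the roots: for adjacent envelope indices i < j the intersection is x = (a_i − a_j) / (j − i). Reading off the sorted break points: {-1, 1, 5, 6}.
Verification: at each break x_0, at least two indices attain the minimum of min_i(a_i + i · x_0).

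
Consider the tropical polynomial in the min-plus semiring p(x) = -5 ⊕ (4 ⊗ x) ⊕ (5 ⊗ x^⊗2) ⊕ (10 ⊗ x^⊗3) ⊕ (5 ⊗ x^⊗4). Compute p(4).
p(4) = -5

A tropical monomial a ⊗ x^⊗i evaluates to a + i · x. Evaluating each term at x = 4:
  Term 0 contributes -5 + 0 · 4 = -5
  Term 1 contributes 4 + 1 · 4 = 8
  Term 2 contributes 5 + 2 · 4 = 13
  Term 3 contributes 10 + 3 · 4 = 22
  Term 4 contributes 5 + 4 · 4 = 21
p(4) = ⊕ of these = min[-5, 8, 13, 22, 21] = -5.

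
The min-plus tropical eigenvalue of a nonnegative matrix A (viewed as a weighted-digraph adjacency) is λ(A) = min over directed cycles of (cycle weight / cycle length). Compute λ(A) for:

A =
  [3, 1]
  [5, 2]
λ(A) = 2

Enumerate directed cycles and compute their means (weight / length). Sample:
  cycle 0 → 0: weight = 3, length = 1, mean = 3/1 ≈ 3.000
  cycle 1 → 1: weight = 2, length = 1, mean = 2/1 ≈ 2.000
  cycle 0 → 1 → 0: weight = 6, length = 2, mean = 6/2 ≈ 3.000
  cycle 1 → 0 → 1: weight = 6, length = 2, mean = 6/2 ≈ 3.000
Minimum mean = 2.000, attained e.g. along the cycle 1 → 1 with weight 2 and length 1. So λ(A) = 2/1 = 2.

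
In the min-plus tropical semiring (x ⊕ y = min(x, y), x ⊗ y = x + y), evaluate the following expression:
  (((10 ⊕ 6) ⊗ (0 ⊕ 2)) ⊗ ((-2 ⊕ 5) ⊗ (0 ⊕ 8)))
(((10 ⊕ 6) ⊗ (0 ⊕ 2)) ⊗ ((-2 ⊕ 5) ⊗ (0 ⊕ 8))) = 4

Expand innermost to outermost. Recall ⊕ takes the minimum of its arguments and ⊗ takes their sum. Working out the expression (((10 ⊕ 6) ⊗ (0 ⊕ 2)) ⊗ ((-2 ⊕ 5) ⊗ (0 ⊕ 8))) gives 4.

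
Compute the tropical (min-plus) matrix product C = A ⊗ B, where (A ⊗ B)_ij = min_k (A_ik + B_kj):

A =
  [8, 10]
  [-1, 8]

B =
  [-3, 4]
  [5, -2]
A ⊗ B =
  [5, 8]
  [-4, 3]

Apply the min-plus product entry-by-entry:
  C[0][0] = min over k of (A[0][0] + B[0][0] = 8 + -3 = 5, A[0][1] + B[1][0] = 10 + 5 = 15) = 5 (attained at k = 0)
  C[0][1] = min over k of (A[0][0] + B[0][1] = 8 + 4 = 12, A[0][1] + B[1][1] = 10 + -2 = 8) = 8 (attained at k = 1)
  C[1][0] = min over k of (A[1][0] + B[0][0] = -1 + -3 = -4, A[1][1] + B[1][0] = 8 + 5 = 13) = -4 (attained at k = 0)
  C[1][1] = min over k of (A[1][0] + B[0][1] = -1 + 4 = 3, A[1][1] + B[1][1] = 8 + -2 = 6) = 3 (attained at k = 0)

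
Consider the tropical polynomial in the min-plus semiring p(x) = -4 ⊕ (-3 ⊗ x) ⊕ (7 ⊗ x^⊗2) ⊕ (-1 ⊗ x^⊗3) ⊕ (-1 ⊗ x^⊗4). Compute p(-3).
p(-3) = -13

A tropical monomial a ⊗ x^⊗i evaluates to a + i · x. Evaluating each term at x = -3:
  Term 0 contributes -4 + 0 · -3 = -4
  Term 1 contributes -3 + 1 · -3 = -6
  Term 2 contributes 7 + 2 · -3 = 1
  Term 3 contributes -1 + 3 · -3 = -10
  Term 4 contributes -1 + 4 · -3 = -13
p(-3) = ⊕ of these = min[-4, -6, 1, -10, -13] = -13.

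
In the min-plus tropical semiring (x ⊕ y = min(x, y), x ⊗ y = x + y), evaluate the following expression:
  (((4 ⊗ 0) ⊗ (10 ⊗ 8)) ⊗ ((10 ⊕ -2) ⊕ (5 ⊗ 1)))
(((4 ⊗ 0) ⊗ (10 ⊗ 8)) ⊗ ((10 ⊕ -2) ⊕ (5 ⊗ 1))) = 20

Expand innermost to outermost. Recall ⊕ takes the minimum of its arguments and ⊗ takes their sum. Working out the expression (((4 ⊗ 0) ⊗ (10 ⊗ 8)) ⊗ ((10 ⊕ -2) ⊕ (5 ⊗ 1))) gives 20.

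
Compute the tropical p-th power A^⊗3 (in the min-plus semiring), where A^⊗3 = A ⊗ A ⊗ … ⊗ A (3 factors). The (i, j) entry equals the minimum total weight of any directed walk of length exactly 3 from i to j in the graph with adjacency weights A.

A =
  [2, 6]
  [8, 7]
A^⊗3 =
  [6, 10]
  [12, 16]

Each entry (A^⊗3)_ij equals the minimum over all length-3 walks i = v_0 → v_1 → … → v_3 = j of Σ_t A[v_t][v_{t+1}]. For example, for (i, j) = (0, 1) we minimise over 4 possible intermediate vertex sequences; the minimum is 10, attained along the walk 0 → 0 → 0 → 1.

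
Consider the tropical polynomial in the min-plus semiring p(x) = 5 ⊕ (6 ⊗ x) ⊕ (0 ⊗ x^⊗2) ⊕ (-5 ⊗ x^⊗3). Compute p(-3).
p(-3) = -14

A tropical monomial a ⊗ x^⊗i evaluates to a + i · x. Evaluating each term at x = -3:
  Term 0 contributes 5 + 0 · -3 = 5
  Term 1 contributes 6 + 1 · -3 = 3
  Term 2 contributes 0 + 2 · -3 = -6
  Term 3 contributes -5 + 3 · -3 = -14
p(-3) = ⊕ of these = min[5, 3, -6, -14] = -14.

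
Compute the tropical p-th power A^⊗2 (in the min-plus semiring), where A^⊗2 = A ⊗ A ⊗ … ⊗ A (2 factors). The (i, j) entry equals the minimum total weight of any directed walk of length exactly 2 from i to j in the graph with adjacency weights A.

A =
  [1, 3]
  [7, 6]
A^⊗2 =
  [2, 4]
  [8, 10]

Each entry (A^⊗2)_ij equals the minimum over all length-2 walks i = v_0 → v_1 → … → v_2 = j of Σ_t A[v_t][v_{t+1}]. For example, for (i, j) = (0, 1) we minimise over 2 possible intermediate vertex sequences; the minimum is 4, attained along the walk 0 → 0 → 1.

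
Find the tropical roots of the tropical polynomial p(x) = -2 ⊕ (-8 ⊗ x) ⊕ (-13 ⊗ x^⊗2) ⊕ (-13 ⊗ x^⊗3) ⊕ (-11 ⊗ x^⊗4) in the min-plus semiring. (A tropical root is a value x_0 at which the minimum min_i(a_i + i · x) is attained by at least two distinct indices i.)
Roots: {-2, 0, 5, 6}

Each tropical root is a break point of the lower envelope of the lines y = a_i + i · x (there are 5 lines, with slopes 0, 1, ..., 4). Only the lines that attain the minimum somewhere contribute to roots; other lines are dominated. Here the surviving (envelope) indices are i = 4, i = 3, i = 2, i = 1, i = 0.
Intersections between consecutive envelope lines give the roots: for adjacent envelope indices i < j the intersection is x = (a_i − a_j) / (j − i). Reading off the sorted break points: {-2, 0, 5, 6}.
Verification: at each break x_0, at least two indices attain the minimum of min_i(a_i + i · x_0).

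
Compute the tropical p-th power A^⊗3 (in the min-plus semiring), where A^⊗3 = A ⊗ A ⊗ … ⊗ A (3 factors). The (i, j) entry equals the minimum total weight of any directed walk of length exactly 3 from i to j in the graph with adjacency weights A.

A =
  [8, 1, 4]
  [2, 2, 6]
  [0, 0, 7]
A^⊗3 =
  [5, 4, 7]
  [5, 5, 8]
  [3, 3, 6]

Each entry (A^⊗3)_ij equals the minimum over all length-3 walks i = v_0 → v_1 → … → v_3 = j of Σ_t A[v_t][v_{t+1}]. For example, for (i, j) = (0, 2) we minimise over 9 possible intermediate vertex sequences; the minimum is 7, attained along the walk 0 → 1 → 0 → 2.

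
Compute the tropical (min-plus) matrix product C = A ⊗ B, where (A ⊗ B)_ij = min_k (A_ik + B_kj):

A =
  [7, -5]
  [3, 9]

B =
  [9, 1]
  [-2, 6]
A ⊗ B =
  [-7, 1]
  [7, 4]

Apply the min-plus product entry-by-entry:
  C[0][0] = min over k of (A[0][0] + B[0][0] = 7 + 9 = 16, A[0][1] + B[1][0] = -5 + -2 = -7) = -7 (attained at k = 1)
  C[0][1] = min over k of (A[0][0] + B[0][1] = 7 + 1 = 8, A[0][1] + B[1][1] = -5 + 6 = 1) = 1 (attained at k = 1)
  C[1][0] = min over k of (A[1][0] + B[0][0] = 3 + 9 = 12, A[1][1] + B[1][0] = 9 + -2 = 7) = 7 (attained at k = 1)
  C[1][1] = min over k of (A[1][0] + B[0][1] = 3 + 1 = 4, A[1][1] + B[1][1] = 9 + 6 = 15) = 4 (attained at k = 0)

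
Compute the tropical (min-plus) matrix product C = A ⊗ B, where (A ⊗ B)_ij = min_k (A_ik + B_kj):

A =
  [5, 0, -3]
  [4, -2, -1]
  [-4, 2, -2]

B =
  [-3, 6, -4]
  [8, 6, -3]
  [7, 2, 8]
A ⊗ B =
  [2, -1, -3]
  [1, 1, -5]
  [-7, 0, -8]

Apply the min-plus product entry-by-entry:
  C[0][0] = min over k of (A[0][0] + B[0][0] = 5 + -3 = 2, A[0][1] + B[1][0] = 0 + 8 = 8, A[0][2] + B[2][0] = -3 + 7 = 4) = 2 (attained at k = 0)
  C[0][1] = min over k of (A[0][0] + B[0][1] = 5 + 6 = 11, A[0][1] + B[1][1] = 0 + 6 = 6, A[0][2] + B[2][1] = -3 + 2 = -1) = -1 (attained at k = 2)
  C[0][2] = min over k of (A[0][0] + B[0][2] = 5 + -4 = 1, A[0][1] + B[1][2] = 0 + -3 = -3, A[0][2] + B[2][2] = -3 + 8 = 5) = -3 (attained at k = 1)
  C[1][0] = min over k of (A[1][0] + B[0][0] = 4 + -3 = 1, A[1][1] + B[1][0] = -2 + 8 = 6, A[1][2] + B[2][0] = -1 + 7 = 6) = 1 (attained at k = 0)
  C[1][1] = min over k of (A[1][0] + B[0][1] = 4 + 6 = 10, A[1][1] + B[1][1] = -2 + 6 = 4, A[1][2] + B[2][1] = -1 + 2 = 1) = 1 (attained at k = 2)
  C[1][2] = min over k of (A[1][0] + B[0][2] = 4 + -4 = 0, A[1][1] + B[1][2] = -2 + -3 = -5, A[1][2] + B[2][2] = -1 + 8 = 7) = -5 (attained at k = 1)
  C[2][0] = min over k of (A[2][0] + B[0][0] = -4 + -3 = -7, A[2][1] + B[1][0] = 2 + 8 = 10, A[2][2] + B[2][0] = -2 + 7 = 5) = -7 (attained at k = 0)
  C[2][1] = min over k of (A[2][0] + B[0][1] = -4 + 6 = 2, A[2][1] + B[1][1] = 2 + 6 = 8, A[2][2] + B[2][1] = -2 + 2 = 0) = 0 (attained at k = 2)
  C[2][2] = min over k of (A[2][0] + B[0][2] = -4 + -4 = -8, A[2][1] + B[1][2] = 2 + -3 = -1, A[2][2] + B[2][2] = -2 + 8 = 6) = -8 (attained at k = 0)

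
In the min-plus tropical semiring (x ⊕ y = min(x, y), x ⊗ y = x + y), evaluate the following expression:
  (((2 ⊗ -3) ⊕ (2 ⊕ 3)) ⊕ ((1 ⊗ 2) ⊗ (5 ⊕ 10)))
(((2 ⊗ -3) ⊕ (2 ⊕ 3)) ⊕ ((1 ⊗ 2) ⊗ (5 ⊕ 10))) = -1

Expand innermost to outermost. Recall ⊕ takes the minimum of its arguments and ⊗ takes their sum. Working out the expression (((2 ⊗ -3) ⊕ (2 ⊕ 3)) ⊕ ((1 ⊗ 2) ⊗ (5 ⊕ 10))) gives -1.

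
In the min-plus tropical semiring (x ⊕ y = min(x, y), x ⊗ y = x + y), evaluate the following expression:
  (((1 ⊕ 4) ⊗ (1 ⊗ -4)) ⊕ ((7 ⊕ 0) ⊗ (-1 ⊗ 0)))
(((1 ⊕ 4) ⊗ (1 ⊗ -4)) ⊕ ((7 ⊕ 0) ⊗ (-1 ⊗ 0))) = -2

Expand innermost to outermost. Recall ⊕ takes the minimum of its arguments and ⊗ takes their sum. Working out the expression (((1 ⊕ 4) ⊗ (1 ⊗ -4)) ⊕ ((7 ⊕ 0) ⊗ (-1 ⊗ 0))) gives -2.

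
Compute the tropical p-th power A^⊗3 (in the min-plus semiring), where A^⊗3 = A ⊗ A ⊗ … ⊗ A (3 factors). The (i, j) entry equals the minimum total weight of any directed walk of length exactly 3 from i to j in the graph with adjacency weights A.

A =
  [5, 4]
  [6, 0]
A^⊗3 =
  [10, 4]
  [6, 0]

Each entry (A^⊗3)_ij equals the minimum over all length-3 walks i = v_0 → v_1 → … → v_3 = j of Σ_t A[v_t][v_{t+1}]. For example, for (i, j) = (0, 1) we minimise over 4 possible intermediate vertex sequences; the minimum is 4, attained along the walk 0 → 1 → 1 → 1.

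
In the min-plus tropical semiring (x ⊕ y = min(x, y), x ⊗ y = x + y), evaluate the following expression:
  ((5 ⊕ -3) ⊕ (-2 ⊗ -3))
((5 ⊕ -3) ⊕ (-2 ⊗ -3)) = -5

Expand innermost to outermost. Recall ⊕ takes the minimum of its arguments and ⊗ takes their sum. Working out the expression ((5 ⊕ -3) ⊕ (-2 ⊗ -3)) gives -5.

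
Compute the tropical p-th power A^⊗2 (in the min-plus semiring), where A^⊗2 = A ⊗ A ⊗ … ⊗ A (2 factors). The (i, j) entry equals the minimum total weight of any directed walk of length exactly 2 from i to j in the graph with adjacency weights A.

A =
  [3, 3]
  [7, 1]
A^⊗2 =
  [6, 4]
  [8, 2]

Each entry (A^⊗2)_ij equals the minimum over all length-2 walks i = v_0 → v_1 → … → v_2 = j of Σ_t A[v_t][v_{t+1}]. For example, for (i, j) = (0, 1) we minimise over 2 possible intermediate vertex sequences; the minimum is 4, attained along the walk 0 → 1 → 1.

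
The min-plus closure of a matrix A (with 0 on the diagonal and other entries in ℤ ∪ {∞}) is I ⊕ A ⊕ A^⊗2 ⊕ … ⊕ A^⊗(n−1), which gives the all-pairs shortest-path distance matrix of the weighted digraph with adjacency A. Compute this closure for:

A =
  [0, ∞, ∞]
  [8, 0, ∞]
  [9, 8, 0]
Closure =
  [0, ∞, ∞]
  [8, 0, ∞]
  [9, 8, 0]

This is the Floyd-Warshall all-pairs shortest-path computation. For each intermediate vertex k = 0, 1, …, 2, update dist[i][j] ← min(dist[i][j], dist[i][k] + dist[k][j]). The final matrix gives, for each (i, j), the minimum total weight of any directed path from i to j (possibly empty when i = j).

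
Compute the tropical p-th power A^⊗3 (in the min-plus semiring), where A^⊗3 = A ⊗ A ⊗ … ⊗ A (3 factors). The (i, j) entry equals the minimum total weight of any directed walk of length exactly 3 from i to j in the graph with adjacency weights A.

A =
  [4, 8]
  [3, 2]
A^⊗3 =
  [12, 12]
  [7, 6]

Each entry (A^⊗3)_ij equals the minimum over all length-3 walks i = v_0 → v_1 → … → v_3 = j of Σ_t A[v_t][v_{t+1}]. For example, for (i, j) = (0, 1) we minimise over 4 possible intermediate vertex sequences; the minimum is 12, attained along the walk 0 → 1 → 1 → 1.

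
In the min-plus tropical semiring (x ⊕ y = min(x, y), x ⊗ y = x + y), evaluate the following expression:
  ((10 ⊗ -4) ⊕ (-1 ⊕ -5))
((10 ⊗ -4) ⊕ (-1 ⊕ -5)) = -5

Expand innermost to outermost. Recall ⊕ takes the minimum of its arguments and ⊗ takes their sum. Working out the expression ((10 ⊗ -4) ⊕ (-1 ⊕ -5)) gives -5.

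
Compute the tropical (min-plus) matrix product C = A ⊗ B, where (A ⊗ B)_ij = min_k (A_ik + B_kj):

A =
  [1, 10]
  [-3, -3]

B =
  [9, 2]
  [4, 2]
A ⊗ B =
  [10, 3]
  [1, -1]

Apply the min-plus product entry-by-entry:
  C[0][0] = min over k of (A[0][0] + B[0][0] = 1 + 9 = 10, A[0][1] + B[1][0] = 10 + 4 = 14) = 10 (attained at k = 0)
  C[0][1] = min over k of (A[0][0] + B[0][1] = 1 + 2 = 3, A[0][1] + B[1][1] = 10 + 2 = 12) = 3 (attained at k = 0)
  C[1][0] = min over k of (A[1][0] + B[0][0] = -3 + 9 = 6, A[1][1] + B[1][0] = -3 + 4 = 1) = 1 (attained at k = 1)
  C[1][1] = min over k of (A[1][0] + B[0][1] = -3 + 2 = -1, A[1][1] + B[1][1] = -3 + 2 = -1) = -1 (attained at k = 0)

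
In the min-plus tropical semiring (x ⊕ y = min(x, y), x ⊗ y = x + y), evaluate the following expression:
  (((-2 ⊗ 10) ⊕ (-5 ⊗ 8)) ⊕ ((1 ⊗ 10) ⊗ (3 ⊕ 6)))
(((-2 ⊗ 10) ⊕ (-5 ⊗ 8)) ⊕ ((1 ⊗ 10) ⊗ (3 ⊕ 6))) = 3

Expand innermost to outermost. Recall ⊕ takes the minimum of its arguments and ⊗ takes their sum. Working out the expression (((-2 ⊗ 10) ⊕ (-5 ⊗ 8)) ⊕ ((1 ⊗ 10) ⊗ (3 ⊕ 6))) gives 3.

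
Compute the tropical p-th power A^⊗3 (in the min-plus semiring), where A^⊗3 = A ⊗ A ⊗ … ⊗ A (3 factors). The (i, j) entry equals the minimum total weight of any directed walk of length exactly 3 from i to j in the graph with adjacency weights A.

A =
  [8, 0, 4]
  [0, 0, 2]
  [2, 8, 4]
A^⊗3 =
  [0, 0, 2]
  [0, 0, 2]
  [2, 2, 4]

Each entry (A^⊗3)_ij equals the minimum over all length-3 walks i = v_0 → v_1 → … → v_3 = j of Σ_t A[v_t][v_{t+1}]. For example, for (i, j) = (0, 2) we minimise over 9 possible intermediate vertex sequences; the minimum is 2, attained along the walk 0 → 1 → 1 → 2.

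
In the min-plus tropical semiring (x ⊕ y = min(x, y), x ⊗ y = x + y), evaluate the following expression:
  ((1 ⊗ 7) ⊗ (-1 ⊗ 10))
((1 ⊗ 7) ⊗ (-1 ⊗ 10)) = 17

Expand innermost to outermost. Recall ⊕ takes the minimum of its arguments and ⊗ takes their sum. Working out the expression ((1 ⊗ 7) ⊗ (-1 ⊗ 10)) gives 17.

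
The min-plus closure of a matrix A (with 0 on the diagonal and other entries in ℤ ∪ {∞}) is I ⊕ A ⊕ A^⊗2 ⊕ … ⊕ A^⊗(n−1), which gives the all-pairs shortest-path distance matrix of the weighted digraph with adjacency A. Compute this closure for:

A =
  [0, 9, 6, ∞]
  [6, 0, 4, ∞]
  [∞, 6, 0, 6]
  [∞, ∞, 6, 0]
Closure =
  [0, 9, 6, 12]
  [6, 0, 4, 10]
  [12, 6, 0, 6]
  [18, 12, 6, 0]

This is the Floyd-Warshall all-pairs shortest-path computation. For each intermediate vertex k = 0, 1, …, 3, update dist[i][j] ← min(dist[i][j], dist[i][k] + dist[k][j]). The final matrix gives, for each (i, j), the minimum total weight of any directed path from i to j (possibly empty when i = j).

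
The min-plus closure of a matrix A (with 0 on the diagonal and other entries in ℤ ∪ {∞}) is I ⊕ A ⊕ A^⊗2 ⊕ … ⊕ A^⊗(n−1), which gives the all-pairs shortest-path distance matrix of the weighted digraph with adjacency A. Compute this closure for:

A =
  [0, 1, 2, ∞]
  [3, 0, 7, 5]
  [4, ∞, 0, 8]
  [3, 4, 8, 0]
Closure =
  [0, 1, 2, 6]
  [3, 0, 5, 5]
  [4, 5, 0, 8]
  [3, 4, 5, 0]

This is the Floyd-Warshall all-pairs shortest-path computation. For each intermediate vertex k = 0, 1, …, 3, update dist[i][j] ← min(dist[i][j], dist[i][k] + dist[k][j]). The final matrix gives, for each (i, j), the minimum total weight of any directed path from i to j (possibly empty when i = j).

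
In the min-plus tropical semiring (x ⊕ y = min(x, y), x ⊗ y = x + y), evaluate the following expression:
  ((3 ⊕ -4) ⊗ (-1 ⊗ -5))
((3 ⊕ -4) ⊗ (-1 ⊗ -5)) = -10

Expand innermost to outermost. Recall ⊕ takes the minimum of its arguments and ⊗ takes their sum. Working out the expression ((3 ⊕ -4) ⊗ (-1 ⊗ -5)) gives -10.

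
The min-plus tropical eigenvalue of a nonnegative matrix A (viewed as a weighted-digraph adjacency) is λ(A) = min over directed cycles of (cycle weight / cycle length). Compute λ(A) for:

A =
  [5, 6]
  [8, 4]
λ(A) = 4

Enumerate directed cycles and compute their means (weight / length). Sample:
  cycle 0 → 0: weight = 5, length = 1, mean = 5/1 ≈ 5.000
  cycle 1 → 1: weight = 4, length = 1, mean = 4/1 ≈ 4.000
  cycle 0 → 1 → 0: weight = 14, length = 2, mean = 14/2 ≈ 7.000
  cycle 1 → 0 → 1: weight = 14, length = 2, mean = 14/2 ≈ 7.000
Minimum mean = 4.000, attained e.g. along the cycle 1 → 1 with weight 4 and length 1. So λ(A) = 4/1 = 4.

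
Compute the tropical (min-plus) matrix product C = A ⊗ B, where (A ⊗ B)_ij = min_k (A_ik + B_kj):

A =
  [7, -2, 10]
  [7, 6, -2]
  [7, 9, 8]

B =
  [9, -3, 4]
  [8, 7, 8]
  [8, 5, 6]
A ⊗ B =
  [6, 4, 6]
  [6, 3, 4]
  [16, 4, 11]

Apply the min-plus product entry-by-entry:
  C[0][0] = min over k of (A[0][0] + B[0][0] = 7 + 9 = 16, A[0][1] + B[1][0] = -2 + 8 = 6, A[0][2] + B[2][0] = 10 + 8 = 18) = 6 (attained at k = 1)
  C[0][1] = min over k of (A[0][0] + B[0][1] = 7 + -3 = 4, A[0][1] + B[1][1] = -2 + 7 = 5, A[0][2] + B[2][1] = 10 + 5 = 15) = 4 (attained at k = 0)
  C[0][2] = min over k of (A[0][0] + B[0][2] = 7 + 4 = 11, A[0][1] + B[1][2] = -2 + 8 = 6, A[0][2] + B[2][2] = 10 + 6 = 16) = 6 (attained at k = 1)
  C[1][0] = min over k of (A[1][0] + B[0][0] = 7 + 9 = 16, A[1][1] + B[1][0] = 6 + 8 = 14, A[1][2] + B[2][0] = -2 + 8 = 6) = 6 (attained at k = 2)
  C[1][1] = min over k of (A[1][0] + B[0][1] = 7 + -3 = 4, A[1][1] + B[1][1] = 6 + 7 = 13, A[1][2] + B[2][1] = -2 + 5 = 3) = 3 (attained at k = 2)
  C[1][2] = min over k of (A[1][0] + B[0][2] = 7 + 4 = 11, A[1][1] + B[1][2] = 6 + 8 = 14, A[1][2] + B[2][2] = -2 + 6 = 4) = 4 (attained at k = 2)
  C[2][0] = min over k of (A[2][0] + B[0][0] = 7 + 9 = 16, A[2][1] + B[1][0] = 9 + 8 = 17, A[2][2] + B[2][0] = 8 + 8 = 16) = 16 (attained at k = 0)
  C[2][1] = min over k of (A[2][0] + B[0][1] = 7 + -3 = 4, A[2][1] + B[1][1] = 9 + 7 = 16, A[2][2] + B[2][1] = 8 + 5 = 13) = 4 (attained at k = 0)
  C[2][2] = min over k of (A[2][0] + B[0][2] = 7 + 4 = 11, A[2][1] + B[1][2] = 9 + 8 = 17, A[2][2] + B[2][2] = 8 + 6 = 14) = 11 (attained at k = 0)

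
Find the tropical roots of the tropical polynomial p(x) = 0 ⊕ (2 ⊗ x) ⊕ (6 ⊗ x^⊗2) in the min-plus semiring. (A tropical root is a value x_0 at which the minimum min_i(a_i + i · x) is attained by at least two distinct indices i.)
Roots: {-4, -2}

Each tropical root is a break point of the lower envelope of the lines y = a_i + i · x (there are 3 lines, with slopes 0, 1, ..., 2). Only the lines that attain the minimum somewhere contribute to roots; other lines are dominated. Here the surviving (envelope) indices are i = 2, i = 1, i = 0.
Intersections between consecutive envelope lines give the roots: for adjacent envelope indices i < j the intersection is x = (a_i − a_j) / (j − i). Reading off the sorted break points: {-4, -2}.
Verification: at each break x_0, at least two indices attain the minimum of min_i(a_i + i · x_0).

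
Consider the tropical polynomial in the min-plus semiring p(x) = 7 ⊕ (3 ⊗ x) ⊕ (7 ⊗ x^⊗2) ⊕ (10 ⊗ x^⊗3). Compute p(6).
p(6) = 7

A tropical monomial a ⊗ x^⊗i evaluates to a + i · x. Evaluating each term at x = 6:
  Term 0 contributes 7 + 0 · 6 = 7
  Term 1 contributes 3 + 1 · 6 = 9
  Term 2 contributes 7 + 2 · 6 = 19
  Term 3 contributes 10 + 3 · 6 = 28
p(6) = ⊕ of these = min[7, 9, 19, 28] = 7.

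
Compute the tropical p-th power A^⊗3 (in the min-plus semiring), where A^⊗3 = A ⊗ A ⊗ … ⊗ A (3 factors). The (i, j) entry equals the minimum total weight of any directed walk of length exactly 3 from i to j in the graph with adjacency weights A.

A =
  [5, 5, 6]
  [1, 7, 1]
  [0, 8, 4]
A^⊗3 =
  [6, 11, 10]
  [5, 6, 7]
  [6, 9, 6]

Each entry (A^⊗3)_ij equals the minimum over all length-3 walks i = v_0 → v_1 → … → v_3 = j of Σ_t A[v_t][v_{t+1}]. For example, for (i, j) = (0, 2) we minimise over 9 possible intermediate vertex sequences; the minimum is 10, attained along the walk 0 → 1 → 2 → 2.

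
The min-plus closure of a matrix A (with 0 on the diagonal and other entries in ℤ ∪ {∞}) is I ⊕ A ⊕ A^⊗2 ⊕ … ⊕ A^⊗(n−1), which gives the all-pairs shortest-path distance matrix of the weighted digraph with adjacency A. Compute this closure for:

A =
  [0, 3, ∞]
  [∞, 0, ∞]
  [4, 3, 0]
Closure =
  [0, 3, ∞]
  [∞, 0, ∞]
  [4, 3, 0]

This is the Floyd-Warshall all-pairs shortest-path computation. For each intermediate vertex k = 0, 1, …, 2, update dist[i][j] ← min(dist[i][j], dist[i][k] + dist[k][j]). The final matrix gives, for each (i, j), the minimum total weight of any directed path from i to j (possibly empty when i = j).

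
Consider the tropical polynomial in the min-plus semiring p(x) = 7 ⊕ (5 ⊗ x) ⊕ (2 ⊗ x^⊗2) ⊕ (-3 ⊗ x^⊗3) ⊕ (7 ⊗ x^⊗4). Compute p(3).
p(3) = 6

A tropical monomial a ⊗ x^⊗i evaluates to a + i · x. Evaluating each term at x = 3:
  Term 0 contributes 7 + 0 · 3 = 7
  Term 1 contributes 5 + 1 · 3 = 8
  Term 2 contributes 2 + 2 · 3 = 8
  Term 3 contributes -3 + 3 · 3 = 6
  Term 4 contributes 7 + 4 · 3 = 19
p(3) = ⊕ of these = min[7, 8, 8, 6, 19] = 6.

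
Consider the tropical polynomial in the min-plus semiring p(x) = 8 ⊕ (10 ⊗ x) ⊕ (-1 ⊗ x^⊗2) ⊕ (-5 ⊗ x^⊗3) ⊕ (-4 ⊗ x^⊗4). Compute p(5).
p(5) = 8

A tropical monomial a ⊗ x^⊗i evaluates to a + i · x. Evaluating each term at x = 5:
  Term 0 contributes 8 + 0 · 5 = 8
  Term 1 contributes 10 + 1 · 5 = 15
  Term 2 contributes -1 + 2 · 5 = 9
  Term 3 contributes -5 + 3 · 5 = 10
  Term 4 contributes -4 + 4 · 5 = 16
p(5) = ⊕ of these = min[8, 15, 9, 10, 16] = 8.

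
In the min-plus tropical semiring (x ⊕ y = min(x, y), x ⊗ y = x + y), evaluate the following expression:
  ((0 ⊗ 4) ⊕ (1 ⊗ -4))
((0 ⊗ 4) ⊕ (1 ⊗ -4)) = -3

Expand innermost to outermost. Recall ⊕ takes the minimum of its arguments and ⊗ takes their sum. Working out the expression ((0 ⊗ 4) ⊕ (1 ⊗ -4)) gives -3.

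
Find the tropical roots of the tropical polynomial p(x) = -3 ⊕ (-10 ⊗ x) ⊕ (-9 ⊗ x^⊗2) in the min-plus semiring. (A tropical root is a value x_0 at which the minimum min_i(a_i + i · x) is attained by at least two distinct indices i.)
Roots: {-1, 7}

Each tropical root is a break point of the lower envelope of the lines y = a_i + i · x (there are 3 lines, with slopes 0, 1, ..., 2). Only the lines that attain the minimum somewhere contribute to roots; other lines are dominated. Here the surviving (envelope) indices are i = 2, i = 1, i = 0.
Intersections between consecutive envelope lines give the roots: for adjacent envelope indices i < j the intersection is x = (a_i − a_j) / (j − i). Reading off the sorted break points: {-1, 7}.
Verification: at each break x_0, at least two indices attain the minimum of min_i(a_i + i · x_0).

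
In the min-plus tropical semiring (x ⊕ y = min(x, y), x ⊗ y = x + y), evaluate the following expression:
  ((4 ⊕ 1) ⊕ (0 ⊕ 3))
((4 ⊕ 1) ⊕ (0 ⊕ 3)) = 0

Expand innermost to outermost. Recall ⊕ takes the minimum of its arguments and ⊗ takes their sum. Working out the expression ((4 ⊕ 1) ⊕ (0 ⊕ 3)) gives 0.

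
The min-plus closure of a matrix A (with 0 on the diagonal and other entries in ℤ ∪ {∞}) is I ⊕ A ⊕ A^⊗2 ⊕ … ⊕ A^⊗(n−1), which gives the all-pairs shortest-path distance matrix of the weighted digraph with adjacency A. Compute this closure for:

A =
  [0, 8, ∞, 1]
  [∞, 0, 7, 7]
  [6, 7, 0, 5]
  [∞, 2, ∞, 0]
Closure =
  [0, 3, 10, 1]
  [13, 0, 7, 7]
  [6, 7, 0, 5]
  [15, 2, 9, 0]

This is the Floyd-Warshall all-pairs shortest-path computation. For each intermediate vertex k = 0, 1, …, 3, update dist[i][j] ← min(dist[i][j], dist[i][k] + dist[k][j]). The final matrix gives, for each (i, j), the minimum total weight of any directed path from i to j (possibly empty when i = j).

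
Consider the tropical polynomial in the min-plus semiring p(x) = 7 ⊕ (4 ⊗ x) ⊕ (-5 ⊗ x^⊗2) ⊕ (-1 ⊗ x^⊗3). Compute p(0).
p(0) = -5

A tropical monomial a ⊗ x^⊗i evaluates to a + i · x. Evaluating each term at x = 0:
  Term 0 contributes 7 + 0 · 0 = 7
  Term 1 contributes 4 + 1 · 0 = 4
  Term 2 contributes -5 + 2 · 0 = -5
  Term 3 contributes -1 + 3 · 0 = -1
p(0) = ⊕ of these = min[7, 4, -5, -1] = -5.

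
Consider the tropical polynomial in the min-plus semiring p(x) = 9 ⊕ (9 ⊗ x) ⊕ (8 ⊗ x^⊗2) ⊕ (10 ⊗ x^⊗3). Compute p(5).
p(5) = 9

A tropical monomial a ⊗ x^⊗i evaluates to a + i · x. Evaluating each term at x = 5:
  Term 0 contributes 9 + 0 · 5 = 9
  Term 1 contributes 9 + 1 · 5 = 14
  Term 2 contributes 8 + 2 · 5 = 18
  Term 3 contributes 10 + 3 · 5 = 25
p(5) = ⊕ of these = min[9, 14, 18, 25] = 9.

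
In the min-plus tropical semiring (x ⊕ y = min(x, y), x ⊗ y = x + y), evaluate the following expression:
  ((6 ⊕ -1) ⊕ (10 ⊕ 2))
((6 ⊕ -1) ⊕ (10 ⊕ 2)) = -1

Expand innermost to outermost. Recall ⊕ takes the minimum of its arguments and ⊗ takes their sum. Working out the expression ((6 ⊕ -1) ⊕ (10 ⊕ 2)) gives -1.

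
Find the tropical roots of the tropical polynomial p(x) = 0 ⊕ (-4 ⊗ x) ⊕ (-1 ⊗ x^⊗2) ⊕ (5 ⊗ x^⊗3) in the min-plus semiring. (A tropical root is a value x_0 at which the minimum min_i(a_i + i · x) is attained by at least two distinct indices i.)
Roots: {-6, -3, 4}

Each tropical root is a break point of the lower envelope of the lines y = a_i + i · x (there are 4 lines, with slopes 0, 1, ..., 3). Only the lines that attain the minimum somewhere contribute to roots; other lines are dominated. Here the surviving (envelope) indices are i = 3, i = 2, i = 1, i = 0.
Intersections between consecutive envelope lines give the roots: for adjacent envelope indices i < j the intersection is x = (a_i − a_j) / (j − i). Reading off the sorted break points: {-6, -3, 4}.
Verification: at each break x_0, at least two indices attain the minimum of min_i(a_i + i · x_0).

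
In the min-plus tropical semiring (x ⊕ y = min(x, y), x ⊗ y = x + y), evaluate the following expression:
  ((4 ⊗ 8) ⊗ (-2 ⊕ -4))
((4 ⊗ 8) ⊗ (-2 ⊕ -4)) = 8

Expand innermost to outermost. Recall ⊕ takes the minimum of its arguments and ⊗ takes their sum. Working out the expression ((4 ⊗ 8) ⊗ (-2 ⊕ -4)) gives 8.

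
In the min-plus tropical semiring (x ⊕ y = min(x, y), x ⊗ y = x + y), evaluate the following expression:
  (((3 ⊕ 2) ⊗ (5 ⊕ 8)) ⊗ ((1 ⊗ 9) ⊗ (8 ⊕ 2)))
(((3 ⊕ 2) ⊗ (5 ⊕ 8)) ⊗ ((1 ⊗ 9) ⊗ (8 ⊕ 2))) = 19

Expand innermost to outermost. Recall ⊕ takes the minimum of its arguments and ⊗ takes their sum. Working out the expression (((3 ⊕ 2) ⊗ (5 ⊕ 8)) ⊗ ((1 ⊗ 9) ⊗ (8 ⊕ 2))) gives 19.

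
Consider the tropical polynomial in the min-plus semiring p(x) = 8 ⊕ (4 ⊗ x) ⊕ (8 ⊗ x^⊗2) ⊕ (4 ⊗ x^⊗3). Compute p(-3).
p(-3) = -5

A tropical monomial a ⊗ x^⊗i evaluates to a + i · x. Evaluating each term at x = -3:
  Term 0 contributes 8 + 0 · -3 = 8
  Term 1 contributes 4 + 1 · -3 = 1
  Term 2 contributes 8 + 2 · -3 = 2
  Term 3 contributes 4 + 3 · -3 = -5
p(-3) = ⊕ of these = min[8, 1, 2, -5] = -5.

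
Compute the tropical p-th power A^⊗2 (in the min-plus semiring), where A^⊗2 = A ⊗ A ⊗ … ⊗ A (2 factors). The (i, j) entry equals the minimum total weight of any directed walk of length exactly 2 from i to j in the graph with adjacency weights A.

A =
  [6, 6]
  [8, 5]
A^⊗2 =
  [12, 11]
  [13, 10]

Each entry (A^⊗2)_ij equals the minimum over all length-2 walks i = v_0 → v_1 → … → v_2 = j of Σ_t A[v_t][v_{t+1}]. For example, for (i, j) = (0, 1) we minimise over 2 possible intermediate vertex sequences; the minimum is 11, attained along the walk 0 → 1 → 1.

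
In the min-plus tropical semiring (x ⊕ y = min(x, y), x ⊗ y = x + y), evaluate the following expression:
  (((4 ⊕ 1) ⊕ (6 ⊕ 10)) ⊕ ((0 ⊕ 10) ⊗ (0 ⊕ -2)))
(((4 ⊕ 1) ⊕ (6 ⊕ 10)) ⊕ ((0 ⊕ 10) ⊗ (0 ⊕ -2))) = -2

Expand innermost to outermost. Recall ⊕ takes the minimum of its arguments and ⊗ takes their sum. Working out the expression (((4 ⊕ 1) ⊕ (6 ⊕ 10)) ⊕ ((0 ⊕ 10) ⊗ (0 ⊕ -2))) gives -2.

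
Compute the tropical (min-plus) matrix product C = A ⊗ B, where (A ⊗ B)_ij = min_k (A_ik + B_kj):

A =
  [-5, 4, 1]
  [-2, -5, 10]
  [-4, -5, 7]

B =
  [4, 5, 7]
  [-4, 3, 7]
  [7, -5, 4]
A ⊗ B =
  [-1, -4, 2]
  [-9, -2, 2]
  [-9, -2, 2]

Apply the min-plus product entry-by-entry:
  C[0][0] = min over k of (A[0][0] + B[0][0] = -5 + 4 = -1, A[0][1] + B[1][0] = 4 + -4 = 0, A[0][2] + B[2][0] = 1 + 7 = 8) = -1 (attained at k = 0)
  C[0][1] = min over k of (A[0][0] + B[0][1] = -5 + 5 = 0, A[0][1] + B[1][1] = 4 + 3 = 7, A[0][2] + B[2][1] = 1 + -5 = -4) = -4 (attained at k = 2)
  C[0][2] = min over k of (A[0][0] + B[0][2] = -5 + 7 = 2, A[0][1] + B[1][2] = 4 + 7 = 11, A[0][2] + B[2][2] = 1 + 4 = 5) = 2 (attained at k = 0)
  C[1][0] = min over k of (A[1][0] + B[0][0] = -2 + 4 = 2, A[1][1] + B[1][0] = -5 + -4 = -9, A[1][2] + B[2][0] = 10 + 7 = 17) = -9 (attained at k = 1)
  C[1][1] = min over k of (A[1][0] + B[0][1] = -2 + 5 = 3, A[1][1] + B[1][1] = -5 + 3 = -2, A[1][2] + B[2][1] = 10 + -5 = 5) = -2 (attained at k = 1)
  C[1][2] = min over k of (A[1][0] + B[0][2] = -2 + 7 = 5, A[1][1] + B[1][2] = -5 + 7 = 2, A[1][2] + B[2][2] = 10 + 4 = 14) = 2 (attained at k = 1)
  C[2][0] = min over k of (A[2][0] + B[0][0] = -4 + 4 = 0, A[2][1] + B[1][0] = -5 + -4 = -9, A[2][2] + B[2][0] = 7 + 7 = 14) = -9 (attained at k = 1)
  C[2][1] = min over k of (A[2][0] + B[0][1] = -4 + 5 = 1, A[2][1] + B[1][1] = -5 + 3 = -2, A[2][2] + B[2][1] = 7 + -5 = 2) = -2 (attained at k = 1)
  C[2][2] = min over k of (A[2][0] + B[0][2] = -4 + 7 = 3, A[2][1] + B[1][2] = -5 + 7 = 2, A[2][2] + B[2][2] = 7 + 4 = 11) = 2 (attained at k = 1)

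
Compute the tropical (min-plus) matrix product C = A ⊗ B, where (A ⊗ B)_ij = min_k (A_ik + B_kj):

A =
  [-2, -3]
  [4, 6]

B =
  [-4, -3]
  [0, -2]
A ⊗ B =
  [-6, -5]
  [0, 1]

Apply the min-plus product entry-by-entry:
  C[0][0] = min over k of (A[0][0] + B[0][0] = -2 + -4 = -6, A[0][1] + B[1][0] = -3 + 0 = -3) = -6 (attained at k = 0)
  C[0][1] = min over k of (A[0][0] + B[0][1] = -2 + -3 = -5, A[0][1] + B[1][1] = -3 + -2 = -5) = -5 (attained at k = 0)
  C[1][0] = min over k of (A[1][0] + B[0][0] = 4 + -4 = 0, A[1][1] + B[1][0] = 6 + 0 = 6) = 0 (attained at k = 0)
  C[1][1] = min over k of (A[1][0] + B[0][1] = 4 + -3 = 1, A[1][1] + B[1][1] = 6 + -2 = 4) = 1 (attained at k = 0)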